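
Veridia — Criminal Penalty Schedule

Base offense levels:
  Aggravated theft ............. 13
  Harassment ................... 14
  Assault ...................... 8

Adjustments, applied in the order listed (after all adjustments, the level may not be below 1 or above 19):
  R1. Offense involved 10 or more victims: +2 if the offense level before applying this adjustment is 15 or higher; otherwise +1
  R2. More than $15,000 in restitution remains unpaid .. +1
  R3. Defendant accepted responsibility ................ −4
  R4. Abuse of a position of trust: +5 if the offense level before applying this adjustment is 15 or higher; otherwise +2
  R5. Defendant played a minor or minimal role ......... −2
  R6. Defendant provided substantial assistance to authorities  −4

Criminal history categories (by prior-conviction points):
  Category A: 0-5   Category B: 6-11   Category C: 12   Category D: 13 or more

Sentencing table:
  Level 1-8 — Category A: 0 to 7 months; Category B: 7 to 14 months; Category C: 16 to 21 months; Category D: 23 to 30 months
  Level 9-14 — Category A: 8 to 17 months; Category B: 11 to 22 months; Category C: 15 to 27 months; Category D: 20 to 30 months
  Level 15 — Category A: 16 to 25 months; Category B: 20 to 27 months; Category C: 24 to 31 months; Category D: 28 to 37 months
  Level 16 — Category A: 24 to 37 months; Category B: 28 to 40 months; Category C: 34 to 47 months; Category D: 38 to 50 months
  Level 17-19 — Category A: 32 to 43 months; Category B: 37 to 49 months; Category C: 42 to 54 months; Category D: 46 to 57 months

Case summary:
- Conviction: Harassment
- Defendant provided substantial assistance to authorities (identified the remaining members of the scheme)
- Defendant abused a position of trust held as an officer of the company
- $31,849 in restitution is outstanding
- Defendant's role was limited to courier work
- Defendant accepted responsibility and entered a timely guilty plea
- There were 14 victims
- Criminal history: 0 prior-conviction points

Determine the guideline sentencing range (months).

Base offense level for harassment: 14.
R1 applies (level before this adjustment is 14 < 15, so +1): 14 + 1 = 15.
R2 applies: 15 + 1 = 16.
R3 applies: 16 − 4 = 12.
R4 applies (level before this adjustment is 12 < 15, so +2): 12 + 2 = 14.
R5 applies: 14 − 2 = 12.
R6 applies: 12 − 4 = 8.
Final offense level: 8.
Criminal history: 0 prior points → Category A (0-5).
Level 8 falls in the 1-8 band.
Grid: Level 1-8 × Category A = 0-7 months.

0-7 months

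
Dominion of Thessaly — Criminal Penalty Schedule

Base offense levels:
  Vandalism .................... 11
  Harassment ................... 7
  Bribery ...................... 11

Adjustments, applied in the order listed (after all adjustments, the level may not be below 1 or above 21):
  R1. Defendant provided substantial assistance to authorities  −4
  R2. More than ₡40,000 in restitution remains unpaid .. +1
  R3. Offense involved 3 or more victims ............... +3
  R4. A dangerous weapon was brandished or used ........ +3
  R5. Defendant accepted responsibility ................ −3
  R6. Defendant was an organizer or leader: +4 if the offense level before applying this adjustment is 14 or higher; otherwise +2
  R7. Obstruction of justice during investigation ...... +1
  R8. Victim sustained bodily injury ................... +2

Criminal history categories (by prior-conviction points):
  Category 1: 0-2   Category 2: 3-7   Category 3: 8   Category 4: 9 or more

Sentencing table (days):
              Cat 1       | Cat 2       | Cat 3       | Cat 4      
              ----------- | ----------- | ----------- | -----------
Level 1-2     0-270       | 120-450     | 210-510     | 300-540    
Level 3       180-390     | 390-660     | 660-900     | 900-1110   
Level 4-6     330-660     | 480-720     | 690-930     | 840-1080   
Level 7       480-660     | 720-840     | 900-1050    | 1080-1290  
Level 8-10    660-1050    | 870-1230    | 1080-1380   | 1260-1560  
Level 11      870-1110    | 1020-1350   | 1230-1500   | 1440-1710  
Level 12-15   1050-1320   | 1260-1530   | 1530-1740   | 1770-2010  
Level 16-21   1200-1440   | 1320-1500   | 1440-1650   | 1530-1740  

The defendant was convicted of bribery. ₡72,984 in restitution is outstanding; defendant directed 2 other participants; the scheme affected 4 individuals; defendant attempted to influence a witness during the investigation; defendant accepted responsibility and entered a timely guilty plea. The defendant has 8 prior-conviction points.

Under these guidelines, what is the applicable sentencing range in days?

Base offense level for bribery: 11.
R2 applies: 11 + 1 = 12.
R3 applies: 12 + 3 = 15.
R5 applies: 15 − 3 = 12.
R6 applies (level before this adjustment is 12 < 14, so +2): 12 + 2 = 14.
R7 applies: 14 + 1 = 15.
Final offense level: 15.
Criminal history: 8 prior points → Category 3 (8).
Level 15 falls in the 12-15 band.
Grid: Level 12-15 × Category 3 = 1530-1740 days.

1530-1740 days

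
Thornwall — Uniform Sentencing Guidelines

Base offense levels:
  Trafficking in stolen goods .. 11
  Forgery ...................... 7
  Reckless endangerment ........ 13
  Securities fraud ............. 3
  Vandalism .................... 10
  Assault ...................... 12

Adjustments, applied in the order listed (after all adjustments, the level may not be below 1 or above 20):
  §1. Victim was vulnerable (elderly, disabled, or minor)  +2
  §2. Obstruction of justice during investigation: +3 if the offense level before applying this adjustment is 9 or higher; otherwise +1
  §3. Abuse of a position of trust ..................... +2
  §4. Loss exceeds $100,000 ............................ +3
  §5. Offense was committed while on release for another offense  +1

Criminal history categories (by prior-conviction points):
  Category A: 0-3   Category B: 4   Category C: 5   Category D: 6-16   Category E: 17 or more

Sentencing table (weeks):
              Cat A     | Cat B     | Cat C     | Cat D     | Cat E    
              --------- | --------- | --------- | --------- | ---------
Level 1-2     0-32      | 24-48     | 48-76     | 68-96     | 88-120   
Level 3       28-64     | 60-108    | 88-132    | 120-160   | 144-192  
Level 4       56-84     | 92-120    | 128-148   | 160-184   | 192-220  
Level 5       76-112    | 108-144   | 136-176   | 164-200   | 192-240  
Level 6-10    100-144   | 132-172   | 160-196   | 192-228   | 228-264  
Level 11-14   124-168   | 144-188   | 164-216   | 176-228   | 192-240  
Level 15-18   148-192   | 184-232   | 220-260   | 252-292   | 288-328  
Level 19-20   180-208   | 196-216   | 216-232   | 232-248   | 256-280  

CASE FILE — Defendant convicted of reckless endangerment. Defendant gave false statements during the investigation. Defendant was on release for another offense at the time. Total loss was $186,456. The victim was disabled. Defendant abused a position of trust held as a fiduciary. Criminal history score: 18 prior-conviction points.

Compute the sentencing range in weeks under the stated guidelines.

256-280 weeks

Base offense level for reckless endangerment: 13.
§1 applies: 13 + 2 = 15.
§2 applies (level before this adjustment is 15 ≥ 9, so +3): 15 + 3 = 18.
§3 applies: 18 + 2 = 20.
§4 applies: 20 + 3 = 23.
§5 applies: 23 + 1 = 24.
Level 24 exceeds the maximum of 20; capped at 20.
Final offense level: 20.
Criminal history: 18 prior points → Category E (17+).
Level 20 falls in the 19-20 band.
Grid: Level 19-20 × Category E = 256-280 weeks.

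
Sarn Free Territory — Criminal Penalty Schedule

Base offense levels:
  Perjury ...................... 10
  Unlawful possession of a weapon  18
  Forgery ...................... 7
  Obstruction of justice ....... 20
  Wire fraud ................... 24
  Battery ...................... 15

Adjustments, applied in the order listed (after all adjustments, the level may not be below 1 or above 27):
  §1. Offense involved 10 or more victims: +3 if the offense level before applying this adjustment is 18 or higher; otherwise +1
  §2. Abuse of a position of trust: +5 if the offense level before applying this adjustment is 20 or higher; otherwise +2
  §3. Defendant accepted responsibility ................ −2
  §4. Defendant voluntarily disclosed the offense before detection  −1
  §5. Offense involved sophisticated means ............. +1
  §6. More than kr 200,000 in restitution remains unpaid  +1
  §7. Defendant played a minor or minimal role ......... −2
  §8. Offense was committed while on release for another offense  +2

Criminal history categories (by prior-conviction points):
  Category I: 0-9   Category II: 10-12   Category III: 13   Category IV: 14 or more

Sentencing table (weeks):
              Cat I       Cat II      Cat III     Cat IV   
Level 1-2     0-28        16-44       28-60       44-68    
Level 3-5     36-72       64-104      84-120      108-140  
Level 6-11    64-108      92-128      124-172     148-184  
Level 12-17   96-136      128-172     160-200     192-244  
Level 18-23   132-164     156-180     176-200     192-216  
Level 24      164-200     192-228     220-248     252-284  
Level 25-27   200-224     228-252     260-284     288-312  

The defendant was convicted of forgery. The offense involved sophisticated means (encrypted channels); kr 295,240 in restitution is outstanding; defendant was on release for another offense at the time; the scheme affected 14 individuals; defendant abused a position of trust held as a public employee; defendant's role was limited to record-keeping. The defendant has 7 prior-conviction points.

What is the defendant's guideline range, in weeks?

Base offense level for forgery: 7.
§1 applies (level before this adjustment is 7 < 18, so +1): 7 + 1 = 8.
§2 applies (level before this adjustment is 8 < 20, so +2): 8 + 2 = 10.
§4 does not apply.
§5 applies: 10 + 1 = 11.
§6 applies: 11 + 1 = 12.
§7 applies: 12 − 2 = 10.
§8 applies: 10 + 2 = 12.
Final offense level: 12.
Criminal history: 7 prior points → Category I (0-9).
Level 12 falls in the 12-17 band.
Grid: Level 12-17 × Category I = 96-136 weeks.

96-136 weeks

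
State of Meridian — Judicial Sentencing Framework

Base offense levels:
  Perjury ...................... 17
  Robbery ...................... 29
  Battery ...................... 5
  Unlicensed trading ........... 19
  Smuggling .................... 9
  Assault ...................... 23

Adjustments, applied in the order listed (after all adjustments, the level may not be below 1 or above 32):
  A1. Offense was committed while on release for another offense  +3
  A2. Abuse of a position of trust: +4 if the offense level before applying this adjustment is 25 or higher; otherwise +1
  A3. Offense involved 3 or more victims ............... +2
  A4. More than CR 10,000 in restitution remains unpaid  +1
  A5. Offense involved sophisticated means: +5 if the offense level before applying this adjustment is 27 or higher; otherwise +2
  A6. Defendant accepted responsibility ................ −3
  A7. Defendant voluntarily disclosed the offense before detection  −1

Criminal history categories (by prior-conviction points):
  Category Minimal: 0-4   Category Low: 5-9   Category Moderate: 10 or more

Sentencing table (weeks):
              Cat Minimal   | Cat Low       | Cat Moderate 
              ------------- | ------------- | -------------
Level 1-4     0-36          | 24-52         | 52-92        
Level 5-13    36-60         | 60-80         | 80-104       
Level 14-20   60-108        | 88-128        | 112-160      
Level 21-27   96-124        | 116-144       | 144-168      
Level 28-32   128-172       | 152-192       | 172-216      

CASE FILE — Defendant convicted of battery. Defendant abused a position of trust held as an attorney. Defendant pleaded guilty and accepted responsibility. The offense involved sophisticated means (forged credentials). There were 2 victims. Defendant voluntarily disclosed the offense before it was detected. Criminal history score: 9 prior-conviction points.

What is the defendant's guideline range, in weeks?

Base offense level for battery: 5.
A1 does not apply.
A2 applies (level before this adjustment is 5 < 25, so +1): 5 + 1 = 6.
A3 does not apply.
A4 does not apply.
A5 applies (level before this adjustment is 6 < 27, so +2): 6 + 2 = 8.
A6 applies: 8 − 3 = 5.
A7 applies: 5 − 1 = 4.
Final offense level: 4.
Criminal history: 9 prior points → Category Low (5-9).
Level 4 falls in the 1-4 band.
Grid: Level 1-4 × Category Low = 24-52 weeks.

24-52 weeks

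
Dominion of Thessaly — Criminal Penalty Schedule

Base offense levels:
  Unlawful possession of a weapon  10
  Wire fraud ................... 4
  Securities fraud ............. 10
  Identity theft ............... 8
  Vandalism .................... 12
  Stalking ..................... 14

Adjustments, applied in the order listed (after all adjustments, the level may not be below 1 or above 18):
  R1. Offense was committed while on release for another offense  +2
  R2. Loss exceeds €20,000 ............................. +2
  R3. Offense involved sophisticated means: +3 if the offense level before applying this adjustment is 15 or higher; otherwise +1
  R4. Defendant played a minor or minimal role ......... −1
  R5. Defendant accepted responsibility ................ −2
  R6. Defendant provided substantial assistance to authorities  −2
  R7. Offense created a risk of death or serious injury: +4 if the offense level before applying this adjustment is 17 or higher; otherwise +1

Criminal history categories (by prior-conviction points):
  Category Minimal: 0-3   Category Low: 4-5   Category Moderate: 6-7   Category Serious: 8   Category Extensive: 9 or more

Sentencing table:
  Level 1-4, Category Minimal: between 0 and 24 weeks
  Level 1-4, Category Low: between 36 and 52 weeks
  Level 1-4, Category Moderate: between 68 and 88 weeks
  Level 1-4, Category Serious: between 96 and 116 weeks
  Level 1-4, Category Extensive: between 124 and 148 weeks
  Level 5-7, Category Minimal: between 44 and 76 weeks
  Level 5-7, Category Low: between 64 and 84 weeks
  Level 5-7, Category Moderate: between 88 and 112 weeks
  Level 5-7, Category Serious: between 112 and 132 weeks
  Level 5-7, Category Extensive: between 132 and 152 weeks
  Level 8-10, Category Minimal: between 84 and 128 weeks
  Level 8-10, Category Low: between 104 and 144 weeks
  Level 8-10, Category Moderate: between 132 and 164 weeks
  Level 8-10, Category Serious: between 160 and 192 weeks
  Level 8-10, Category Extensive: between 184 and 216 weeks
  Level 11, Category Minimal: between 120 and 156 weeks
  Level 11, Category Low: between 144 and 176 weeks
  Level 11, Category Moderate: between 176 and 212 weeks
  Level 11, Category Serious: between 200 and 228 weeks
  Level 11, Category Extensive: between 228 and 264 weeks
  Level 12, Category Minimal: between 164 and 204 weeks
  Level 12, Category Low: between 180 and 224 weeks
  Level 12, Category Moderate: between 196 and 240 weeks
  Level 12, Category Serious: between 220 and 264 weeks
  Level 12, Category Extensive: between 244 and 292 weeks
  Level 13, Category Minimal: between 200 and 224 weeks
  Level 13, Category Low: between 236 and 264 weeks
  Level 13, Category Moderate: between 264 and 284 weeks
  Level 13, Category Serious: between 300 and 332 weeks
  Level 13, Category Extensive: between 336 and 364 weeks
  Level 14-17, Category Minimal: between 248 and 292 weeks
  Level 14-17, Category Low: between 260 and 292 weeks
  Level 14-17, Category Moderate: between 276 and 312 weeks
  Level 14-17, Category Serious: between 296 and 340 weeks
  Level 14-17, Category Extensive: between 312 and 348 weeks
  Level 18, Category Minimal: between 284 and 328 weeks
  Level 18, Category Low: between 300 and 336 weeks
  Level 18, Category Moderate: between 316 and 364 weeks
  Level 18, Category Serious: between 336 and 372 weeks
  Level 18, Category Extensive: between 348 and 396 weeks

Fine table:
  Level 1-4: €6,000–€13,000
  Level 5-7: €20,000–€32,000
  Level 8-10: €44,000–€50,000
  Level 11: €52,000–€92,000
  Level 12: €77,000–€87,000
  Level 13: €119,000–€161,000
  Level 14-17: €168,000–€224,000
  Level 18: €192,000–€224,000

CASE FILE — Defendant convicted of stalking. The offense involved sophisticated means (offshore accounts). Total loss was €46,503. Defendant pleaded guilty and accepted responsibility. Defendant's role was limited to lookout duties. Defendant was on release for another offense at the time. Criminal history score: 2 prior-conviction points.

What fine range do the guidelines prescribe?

Base offense level for stalking: 14.
R1 applies: 14 + 2 = 16.
R2 applies: 16 + 2 = 18.
R3 applies (level before this adjustment is 18 ≥ 15, so +3): 18 + 3 = 21.
R4 applies: 21 − 1 = 20.
R5 applies: 20 − 2 = 18.
R6 does not apply.
Final offense level: 18.
Level 18 falls in the 18 band.
Fine table: Level 18 → €192,000–€224,000.

€192,000–€224,000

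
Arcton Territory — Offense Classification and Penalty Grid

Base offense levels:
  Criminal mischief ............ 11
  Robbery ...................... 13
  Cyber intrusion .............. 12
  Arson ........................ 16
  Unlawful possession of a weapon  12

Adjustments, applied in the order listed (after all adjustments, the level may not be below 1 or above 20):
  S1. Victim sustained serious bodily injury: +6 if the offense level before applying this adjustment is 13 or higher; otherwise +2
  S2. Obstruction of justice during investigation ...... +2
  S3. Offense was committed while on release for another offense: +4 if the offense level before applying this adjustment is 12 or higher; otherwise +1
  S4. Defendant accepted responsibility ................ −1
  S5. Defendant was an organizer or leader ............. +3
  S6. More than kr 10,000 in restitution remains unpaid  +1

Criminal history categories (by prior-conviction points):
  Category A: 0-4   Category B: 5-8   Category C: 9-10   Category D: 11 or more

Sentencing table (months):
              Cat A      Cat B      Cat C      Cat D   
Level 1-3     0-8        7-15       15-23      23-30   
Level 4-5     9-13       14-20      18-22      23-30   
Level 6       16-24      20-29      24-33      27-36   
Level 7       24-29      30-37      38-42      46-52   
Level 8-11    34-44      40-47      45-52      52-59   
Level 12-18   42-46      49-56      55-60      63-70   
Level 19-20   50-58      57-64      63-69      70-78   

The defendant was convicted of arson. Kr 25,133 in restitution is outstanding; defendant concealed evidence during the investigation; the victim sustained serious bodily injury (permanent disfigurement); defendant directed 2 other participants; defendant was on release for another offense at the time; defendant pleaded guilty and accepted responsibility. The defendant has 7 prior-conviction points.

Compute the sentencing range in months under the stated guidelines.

57-64 months

Base offense level for arson: 16.
S1 applies (level before this adjustment is 16 ≥ 13, so +6): 16 + 6 = 22.
S2 applies: 22 + 2 = 24.
S3 applies (level before this adjustment is 24 ≥ 12, so +4): 24 + 4 = 28.
S4 applies: 28 − 1 = 27.
S5 applies: 27 + 3 = 30.
S6 applies: 30 + 1 = 31.
Level 31 exceeds the maximum of 20; capped at 20.
Final offense level: 20.
Criminal history: 7 prior points → Category B (5-8).
Level 20 falls in the 19-20 band.
Grid: Level 19-20 × Category B = 57-64 months.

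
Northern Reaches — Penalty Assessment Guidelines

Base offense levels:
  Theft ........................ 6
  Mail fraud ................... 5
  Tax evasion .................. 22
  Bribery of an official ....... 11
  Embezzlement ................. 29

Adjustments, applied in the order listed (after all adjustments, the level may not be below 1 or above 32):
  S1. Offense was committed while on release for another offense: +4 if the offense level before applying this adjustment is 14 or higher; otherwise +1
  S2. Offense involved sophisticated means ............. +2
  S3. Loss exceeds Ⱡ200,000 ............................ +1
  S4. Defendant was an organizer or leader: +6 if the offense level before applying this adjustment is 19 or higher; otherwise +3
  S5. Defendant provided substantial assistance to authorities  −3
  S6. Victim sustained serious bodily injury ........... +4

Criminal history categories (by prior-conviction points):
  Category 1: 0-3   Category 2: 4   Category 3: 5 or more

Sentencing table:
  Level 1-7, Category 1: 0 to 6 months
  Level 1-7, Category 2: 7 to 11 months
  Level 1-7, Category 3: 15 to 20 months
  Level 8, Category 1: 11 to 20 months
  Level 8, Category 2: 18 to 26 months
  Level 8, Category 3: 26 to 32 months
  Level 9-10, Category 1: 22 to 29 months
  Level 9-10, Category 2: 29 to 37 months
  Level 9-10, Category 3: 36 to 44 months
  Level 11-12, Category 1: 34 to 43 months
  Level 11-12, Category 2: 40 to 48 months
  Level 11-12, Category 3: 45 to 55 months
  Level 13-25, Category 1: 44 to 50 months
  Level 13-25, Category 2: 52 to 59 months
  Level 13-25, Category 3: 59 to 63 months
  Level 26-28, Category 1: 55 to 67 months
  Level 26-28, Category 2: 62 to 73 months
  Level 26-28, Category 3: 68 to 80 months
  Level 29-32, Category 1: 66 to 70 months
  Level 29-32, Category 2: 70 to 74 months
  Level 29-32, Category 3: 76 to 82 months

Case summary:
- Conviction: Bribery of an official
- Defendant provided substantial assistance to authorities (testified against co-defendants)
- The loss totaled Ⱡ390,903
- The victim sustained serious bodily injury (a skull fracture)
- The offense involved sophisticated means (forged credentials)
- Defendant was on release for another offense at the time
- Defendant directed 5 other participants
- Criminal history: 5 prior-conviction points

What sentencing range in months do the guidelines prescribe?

Base offense level for bribery of an official: 11.
S1 applies (level before this adjustment is 11 < 14, so +1): 11 + 1 = 12.
S2 applies: 12 + 2 = 14.
S3 applies: 14 + 1 = 15.
S4 applies (level before this adjustment is 15 < 19, so +3): 15 + 3 = 18.
S5 applies: 18 − 3 = 15.
S6 applies: 15 + 4 = 19.
Final offense level: 19.
Criminal history: 5 prior points → Category 3 (5+).
Level 19 falls in the 13-25 band.
Grid: Level 13-25 × Category 3 = 59-63 months.

59-63 months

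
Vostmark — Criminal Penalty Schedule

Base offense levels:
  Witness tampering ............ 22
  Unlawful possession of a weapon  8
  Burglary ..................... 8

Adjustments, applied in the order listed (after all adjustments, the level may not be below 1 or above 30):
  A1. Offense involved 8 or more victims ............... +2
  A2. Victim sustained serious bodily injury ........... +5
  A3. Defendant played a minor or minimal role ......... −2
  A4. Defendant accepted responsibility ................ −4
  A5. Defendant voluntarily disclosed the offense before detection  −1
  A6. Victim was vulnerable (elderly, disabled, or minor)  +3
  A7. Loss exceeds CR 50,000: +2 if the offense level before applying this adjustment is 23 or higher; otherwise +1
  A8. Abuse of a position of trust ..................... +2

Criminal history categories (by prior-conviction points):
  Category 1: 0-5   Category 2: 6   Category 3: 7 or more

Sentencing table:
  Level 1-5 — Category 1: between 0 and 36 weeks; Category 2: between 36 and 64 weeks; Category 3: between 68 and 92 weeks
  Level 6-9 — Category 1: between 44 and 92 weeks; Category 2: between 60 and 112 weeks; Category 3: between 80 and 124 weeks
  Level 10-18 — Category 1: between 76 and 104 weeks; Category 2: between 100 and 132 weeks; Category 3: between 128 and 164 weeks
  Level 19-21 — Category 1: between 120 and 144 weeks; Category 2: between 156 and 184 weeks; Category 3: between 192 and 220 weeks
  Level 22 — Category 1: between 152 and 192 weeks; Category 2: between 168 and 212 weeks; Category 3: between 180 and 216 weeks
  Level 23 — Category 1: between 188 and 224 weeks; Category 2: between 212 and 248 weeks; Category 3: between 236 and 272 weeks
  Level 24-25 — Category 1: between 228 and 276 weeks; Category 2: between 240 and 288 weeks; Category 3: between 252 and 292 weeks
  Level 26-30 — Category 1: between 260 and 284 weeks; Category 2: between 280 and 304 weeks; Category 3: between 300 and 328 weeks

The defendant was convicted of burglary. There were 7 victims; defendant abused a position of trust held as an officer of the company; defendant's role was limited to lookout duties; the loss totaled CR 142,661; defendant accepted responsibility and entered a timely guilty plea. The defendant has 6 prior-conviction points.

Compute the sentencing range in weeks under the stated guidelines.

Base offense level for burglary: 8.
A2 does not apply.
A3 applies: 8 − 2 = 6.
A4 applies: 6 − 4 = 2.
A7 applies (level before this adjustment is 2 < 23, so +1): 2 + 1 = 3.
A8 applies: 3 + 2 = 5.
Final offense level: 5.
Criminal history: 6 prior points → Category 2 (6).
Level 5 falls in the 1-5 band.
Grid: Level 1-5 × Category 2 = 36-64 weeks.

36-64 weeks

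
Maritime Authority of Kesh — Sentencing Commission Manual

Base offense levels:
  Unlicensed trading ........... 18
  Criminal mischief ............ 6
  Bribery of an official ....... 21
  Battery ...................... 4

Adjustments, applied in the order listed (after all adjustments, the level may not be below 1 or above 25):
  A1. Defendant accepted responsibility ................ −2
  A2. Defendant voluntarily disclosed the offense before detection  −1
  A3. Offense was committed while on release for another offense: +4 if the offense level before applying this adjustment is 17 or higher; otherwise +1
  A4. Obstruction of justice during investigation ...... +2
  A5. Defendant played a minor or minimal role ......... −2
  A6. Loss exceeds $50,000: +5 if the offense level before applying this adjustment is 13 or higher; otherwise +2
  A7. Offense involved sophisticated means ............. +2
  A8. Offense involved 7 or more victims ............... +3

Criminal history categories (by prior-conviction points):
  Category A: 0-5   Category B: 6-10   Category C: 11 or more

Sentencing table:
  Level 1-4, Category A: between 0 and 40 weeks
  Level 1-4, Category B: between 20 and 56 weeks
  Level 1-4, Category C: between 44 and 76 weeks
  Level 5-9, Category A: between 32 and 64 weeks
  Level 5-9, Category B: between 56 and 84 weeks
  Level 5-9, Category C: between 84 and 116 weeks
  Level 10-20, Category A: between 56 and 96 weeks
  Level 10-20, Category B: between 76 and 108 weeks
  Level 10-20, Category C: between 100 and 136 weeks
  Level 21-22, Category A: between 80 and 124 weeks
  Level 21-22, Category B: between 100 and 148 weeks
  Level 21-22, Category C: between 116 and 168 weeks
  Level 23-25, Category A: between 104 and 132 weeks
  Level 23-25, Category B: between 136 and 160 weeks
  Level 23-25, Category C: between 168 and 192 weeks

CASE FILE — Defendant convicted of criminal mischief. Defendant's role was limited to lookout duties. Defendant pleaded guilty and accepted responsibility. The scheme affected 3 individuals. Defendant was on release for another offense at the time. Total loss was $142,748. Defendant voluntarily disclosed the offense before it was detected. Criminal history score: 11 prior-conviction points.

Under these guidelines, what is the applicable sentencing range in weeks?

44-76 weeks

Base offense level for criminal mischief: 6.
A1 applies: 6 − 2 = 4.
A2 applies: 4 − 1 = 3.
A3 applies (level before this adjustment is 3 < 17, so +1): 3 + 1 = 4.
A5 applies: 4 − 2 = 2.
A6 applies (level before this adjustment is 2 < 13, so +2): 2 + 2 = 4.
A7 does not apply.
A8 does not apply.
Final offense level: 4.
Criminal history: 11 prior points → Category C (11+).
Level 4 falls in the 1-4 band.
Grid: Level 1-4 × Category C = 44-76 weeks.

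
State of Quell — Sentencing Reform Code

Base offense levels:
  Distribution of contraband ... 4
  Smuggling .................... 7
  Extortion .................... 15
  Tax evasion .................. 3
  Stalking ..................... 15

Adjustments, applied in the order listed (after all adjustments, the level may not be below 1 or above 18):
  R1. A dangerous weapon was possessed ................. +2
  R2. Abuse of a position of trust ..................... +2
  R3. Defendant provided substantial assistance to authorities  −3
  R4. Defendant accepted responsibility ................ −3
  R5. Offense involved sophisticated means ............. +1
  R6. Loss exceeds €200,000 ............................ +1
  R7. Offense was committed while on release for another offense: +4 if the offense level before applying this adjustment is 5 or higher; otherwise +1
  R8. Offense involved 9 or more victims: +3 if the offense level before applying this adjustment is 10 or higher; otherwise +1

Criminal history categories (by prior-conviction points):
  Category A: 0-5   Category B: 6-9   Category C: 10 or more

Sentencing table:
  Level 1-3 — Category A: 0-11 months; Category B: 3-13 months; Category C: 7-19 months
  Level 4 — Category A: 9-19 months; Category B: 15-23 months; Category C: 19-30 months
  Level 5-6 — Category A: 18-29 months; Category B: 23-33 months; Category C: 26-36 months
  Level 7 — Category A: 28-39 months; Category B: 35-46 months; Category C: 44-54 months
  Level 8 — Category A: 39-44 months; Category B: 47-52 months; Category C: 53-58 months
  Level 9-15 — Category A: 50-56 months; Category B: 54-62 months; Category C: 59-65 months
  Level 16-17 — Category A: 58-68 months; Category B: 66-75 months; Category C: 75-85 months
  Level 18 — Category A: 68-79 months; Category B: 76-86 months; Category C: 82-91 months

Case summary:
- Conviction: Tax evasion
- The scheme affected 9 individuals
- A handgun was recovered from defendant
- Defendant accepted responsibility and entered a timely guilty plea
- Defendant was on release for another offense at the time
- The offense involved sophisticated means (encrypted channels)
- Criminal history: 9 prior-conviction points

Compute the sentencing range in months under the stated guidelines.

23-33 months

Base offense level for tax evasion: 3.
R1 applies: 3 + 2 = 5.
R4 applies: 5 − 3 = 2.
R5 applies: 2 + 1 = 3.
R7 applies (level before this adjustment is 3 < 5, so +1): 3 + 1 = 4.
R8 applies (level before this adjustment is 4 < 10, so +1): 4 + 1 = 5.
Final offense level: 5.
Criminal history: 9 prior points → Category B (6-9).
Level 5 falls in the 5-6 band.
Grid: Level 5-6 × Category B = 23-33 months.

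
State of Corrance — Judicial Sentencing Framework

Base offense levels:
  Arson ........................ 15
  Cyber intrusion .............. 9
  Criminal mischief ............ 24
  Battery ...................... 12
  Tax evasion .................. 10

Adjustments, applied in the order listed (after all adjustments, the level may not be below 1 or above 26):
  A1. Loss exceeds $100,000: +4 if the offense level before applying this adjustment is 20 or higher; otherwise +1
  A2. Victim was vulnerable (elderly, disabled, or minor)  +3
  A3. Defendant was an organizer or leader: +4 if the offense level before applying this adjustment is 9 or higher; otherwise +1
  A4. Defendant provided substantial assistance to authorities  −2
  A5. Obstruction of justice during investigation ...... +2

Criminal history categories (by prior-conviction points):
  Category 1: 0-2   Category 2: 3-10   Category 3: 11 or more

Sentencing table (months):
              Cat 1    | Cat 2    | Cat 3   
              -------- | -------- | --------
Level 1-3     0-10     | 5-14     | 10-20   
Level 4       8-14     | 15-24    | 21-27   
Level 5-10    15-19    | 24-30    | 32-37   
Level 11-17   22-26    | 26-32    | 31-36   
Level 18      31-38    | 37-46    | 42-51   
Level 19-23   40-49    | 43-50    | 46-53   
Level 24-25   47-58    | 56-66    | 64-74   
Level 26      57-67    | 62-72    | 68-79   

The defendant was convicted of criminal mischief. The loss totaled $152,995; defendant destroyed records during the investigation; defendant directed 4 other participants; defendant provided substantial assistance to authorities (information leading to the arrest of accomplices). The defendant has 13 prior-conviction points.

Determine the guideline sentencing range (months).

Base offense level for criminal mischief: 24.
A1 applies (level before this adjustment is 24 ≥ 20, so +4): 24 + 4 = 28.
A2 does not apply.
A3 applies (level before this adjustment is 28 ≥ 9, so +4): 28 + 4 = 32.
A4 applies: 32 − 2 = 30.
A5 applies: 30 + 2 = 32.
Level 32 exceeds the maximum of 26; capped at 26.
Final offense level: 26.
Criminal history: 13 prior points → Category 3 (11+).
Level 26 falls in the 26 band.
Grid: Level 26 × Category 3 = 68-79 months.

68-79 months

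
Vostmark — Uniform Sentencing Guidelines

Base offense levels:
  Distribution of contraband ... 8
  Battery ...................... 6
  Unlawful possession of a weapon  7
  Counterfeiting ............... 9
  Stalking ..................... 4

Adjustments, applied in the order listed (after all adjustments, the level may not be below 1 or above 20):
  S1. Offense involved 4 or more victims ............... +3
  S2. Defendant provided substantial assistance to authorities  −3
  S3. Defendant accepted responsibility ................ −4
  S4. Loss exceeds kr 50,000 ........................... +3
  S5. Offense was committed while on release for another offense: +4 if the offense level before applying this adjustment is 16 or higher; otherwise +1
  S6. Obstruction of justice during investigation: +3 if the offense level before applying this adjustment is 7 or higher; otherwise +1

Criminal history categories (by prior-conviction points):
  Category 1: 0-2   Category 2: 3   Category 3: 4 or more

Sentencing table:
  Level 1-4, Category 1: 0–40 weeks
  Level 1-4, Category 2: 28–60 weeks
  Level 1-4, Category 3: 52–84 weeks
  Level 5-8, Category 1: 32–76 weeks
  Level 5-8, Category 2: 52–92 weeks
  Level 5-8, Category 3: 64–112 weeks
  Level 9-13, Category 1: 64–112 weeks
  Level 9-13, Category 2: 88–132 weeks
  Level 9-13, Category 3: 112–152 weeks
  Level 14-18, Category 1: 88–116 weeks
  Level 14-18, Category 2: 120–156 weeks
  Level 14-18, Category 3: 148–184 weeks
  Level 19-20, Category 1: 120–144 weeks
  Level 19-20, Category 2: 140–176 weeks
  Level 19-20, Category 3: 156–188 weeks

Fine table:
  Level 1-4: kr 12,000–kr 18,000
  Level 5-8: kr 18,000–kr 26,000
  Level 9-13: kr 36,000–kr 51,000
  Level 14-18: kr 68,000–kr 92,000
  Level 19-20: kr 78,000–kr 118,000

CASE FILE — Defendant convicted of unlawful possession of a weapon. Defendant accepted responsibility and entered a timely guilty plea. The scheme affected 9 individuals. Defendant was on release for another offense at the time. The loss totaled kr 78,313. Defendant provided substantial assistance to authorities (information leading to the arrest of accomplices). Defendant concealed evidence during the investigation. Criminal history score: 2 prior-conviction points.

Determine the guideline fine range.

Base offense level for unlawful possession of a weapon: 7.
S1 applies: 7 + 3 = 10.
S2 applies: 10 − 3 = 7.
S3 applies: 7 − 4 = 3.
S4 applies: 3 + 3 = 6.
S5 applies (level before this adjustment is 6 < 16, so +1): 6 + 1 = 7.
S6 applies (level before this adjustment is 7 ≥ 7, so +3): 7 + 3 = 10.
Final offense level: 10.
Level 10 falls in the 9-13 band.
Fine table: Level 9-13 → kr 36,000–kr 51,000.

kr 36,000–kr 51,000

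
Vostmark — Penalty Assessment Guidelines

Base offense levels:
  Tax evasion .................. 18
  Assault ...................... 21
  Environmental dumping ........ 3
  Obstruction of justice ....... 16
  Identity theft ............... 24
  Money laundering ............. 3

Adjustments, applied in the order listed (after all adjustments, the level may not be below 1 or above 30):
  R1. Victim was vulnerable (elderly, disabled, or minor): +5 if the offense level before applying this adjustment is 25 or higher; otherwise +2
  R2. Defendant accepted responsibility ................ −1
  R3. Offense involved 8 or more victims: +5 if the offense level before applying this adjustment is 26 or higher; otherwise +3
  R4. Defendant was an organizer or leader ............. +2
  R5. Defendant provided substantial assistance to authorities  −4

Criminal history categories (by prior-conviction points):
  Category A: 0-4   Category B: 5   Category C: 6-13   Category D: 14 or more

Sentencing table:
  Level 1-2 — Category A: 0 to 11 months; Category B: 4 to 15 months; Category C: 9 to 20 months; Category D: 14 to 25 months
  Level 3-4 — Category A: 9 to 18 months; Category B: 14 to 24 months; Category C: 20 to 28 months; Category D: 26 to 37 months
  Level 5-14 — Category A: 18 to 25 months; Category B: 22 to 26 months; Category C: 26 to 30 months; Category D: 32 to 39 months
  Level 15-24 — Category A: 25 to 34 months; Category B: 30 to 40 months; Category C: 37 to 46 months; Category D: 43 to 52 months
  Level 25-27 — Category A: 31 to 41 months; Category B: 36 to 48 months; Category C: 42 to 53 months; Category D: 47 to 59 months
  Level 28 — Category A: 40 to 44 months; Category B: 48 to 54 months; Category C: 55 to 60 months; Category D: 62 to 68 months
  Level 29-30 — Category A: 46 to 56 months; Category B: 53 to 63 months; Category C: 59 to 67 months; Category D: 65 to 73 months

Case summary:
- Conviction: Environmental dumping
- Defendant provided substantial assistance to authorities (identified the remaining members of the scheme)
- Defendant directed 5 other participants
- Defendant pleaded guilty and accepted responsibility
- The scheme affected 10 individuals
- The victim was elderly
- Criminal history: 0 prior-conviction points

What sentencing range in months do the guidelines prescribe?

18-25 months

Base offense level for environmental dumping: 3.
R1 applies (level before this adjustment is 3 < 25, so +2): 3 + 2 = 5.
R2 applies: 5 − 1 = 4.
R3 applies (level before this adjustment is 4 < 26, so +3): 4 + 3 = 7.
R4 applies: 7 + 2 = 9.
R5 applies: 9 − 4 = 5.
Final offense level: 5.
Criminal history: 0 prior points → Category A (0-4).
Level 5 falls in the 5-14 band.
Grid: Level 5-14 × Category A = 18-25 months.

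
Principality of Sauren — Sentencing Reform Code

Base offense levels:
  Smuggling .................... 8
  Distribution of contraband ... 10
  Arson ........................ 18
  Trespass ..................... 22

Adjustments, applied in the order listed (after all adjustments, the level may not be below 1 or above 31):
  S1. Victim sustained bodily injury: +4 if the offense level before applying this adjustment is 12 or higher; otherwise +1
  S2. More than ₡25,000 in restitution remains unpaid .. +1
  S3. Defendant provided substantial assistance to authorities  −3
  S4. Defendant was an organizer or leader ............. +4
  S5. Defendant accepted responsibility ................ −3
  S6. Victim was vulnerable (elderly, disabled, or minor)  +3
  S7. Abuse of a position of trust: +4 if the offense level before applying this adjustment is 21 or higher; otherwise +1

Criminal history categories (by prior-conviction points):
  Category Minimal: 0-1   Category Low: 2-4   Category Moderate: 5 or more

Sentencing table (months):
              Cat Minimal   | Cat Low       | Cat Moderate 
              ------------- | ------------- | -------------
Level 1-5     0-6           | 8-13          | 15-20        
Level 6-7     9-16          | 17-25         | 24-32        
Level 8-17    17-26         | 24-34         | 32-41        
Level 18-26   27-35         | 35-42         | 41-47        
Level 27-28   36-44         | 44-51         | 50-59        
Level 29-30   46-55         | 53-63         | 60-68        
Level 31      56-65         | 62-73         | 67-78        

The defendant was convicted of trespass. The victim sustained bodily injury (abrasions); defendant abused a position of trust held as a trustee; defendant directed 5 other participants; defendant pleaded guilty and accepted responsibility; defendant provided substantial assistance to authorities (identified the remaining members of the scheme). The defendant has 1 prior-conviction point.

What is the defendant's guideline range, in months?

Base offense level for trespass: 22.
S1 applies (level before this adjustment is 22 ≥ 12, so +4): 22 + 4 = 26.
S2 does not apply.
S3 applies: 26 − 3 = 23.
S4 applies: 23 + 4 = 27.
S5 applies: 27 − 3 = 24.
S7 applies (level before this adjustment is 24 ≥ 21, so +4): 24 + 4 = 28.
Final offense level: 28.
Criminal history: 1 prior point → Category Minimal (0-1).
Level 28 falls in the 27-28 band.
Grid: Level 27-28 × Category Minimal = 36-44 months.

36-44 months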